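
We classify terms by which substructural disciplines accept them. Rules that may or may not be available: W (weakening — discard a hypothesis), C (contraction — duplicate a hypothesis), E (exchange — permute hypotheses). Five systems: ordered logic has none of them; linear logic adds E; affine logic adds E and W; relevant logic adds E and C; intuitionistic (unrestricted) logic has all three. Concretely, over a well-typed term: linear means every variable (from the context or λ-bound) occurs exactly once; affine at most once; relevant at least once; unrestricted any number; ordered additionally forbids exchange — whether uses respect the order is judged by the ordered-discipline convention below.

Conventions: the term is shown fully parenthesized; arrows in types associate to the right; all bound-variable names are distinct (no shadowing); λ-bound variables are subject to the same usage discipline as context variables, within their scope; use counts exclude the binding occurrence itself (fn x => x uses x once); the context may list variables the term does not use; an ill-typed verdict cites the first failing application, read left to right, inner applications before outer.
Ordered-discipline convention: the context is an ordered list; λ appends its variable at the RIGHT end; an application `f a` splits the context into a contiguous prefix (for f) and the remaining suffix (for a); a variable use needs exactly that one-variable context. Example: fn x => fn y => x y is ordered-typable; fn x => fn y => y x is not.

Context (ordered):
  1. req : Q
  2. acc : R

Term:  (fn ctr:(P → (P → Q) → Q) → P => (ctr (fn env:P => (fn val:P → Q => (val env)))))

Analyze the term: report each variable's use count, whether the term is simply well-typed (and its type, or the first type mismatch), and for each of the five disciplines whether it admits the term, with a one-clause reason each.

use counts: req=0, acc=0, ctr (bound)=1, env (bound)=1, val (bound)=1
left-to-right use order: ctr, val, env
typing: the term checks, with type ((P → (P → Q) → Q) → P) → P
ordered ✗ (req, acc never used (weakening))
linear ✗ (req, acc never used (weakening))
affine ✓ (none of req, acc, ctr, env, val used more than once)
relevant ✗ (req, acc never used (weakening))
unrestricted ✓ (simply typable at ((P → (P → Q) → Q) → P) → P; W, C, E all held)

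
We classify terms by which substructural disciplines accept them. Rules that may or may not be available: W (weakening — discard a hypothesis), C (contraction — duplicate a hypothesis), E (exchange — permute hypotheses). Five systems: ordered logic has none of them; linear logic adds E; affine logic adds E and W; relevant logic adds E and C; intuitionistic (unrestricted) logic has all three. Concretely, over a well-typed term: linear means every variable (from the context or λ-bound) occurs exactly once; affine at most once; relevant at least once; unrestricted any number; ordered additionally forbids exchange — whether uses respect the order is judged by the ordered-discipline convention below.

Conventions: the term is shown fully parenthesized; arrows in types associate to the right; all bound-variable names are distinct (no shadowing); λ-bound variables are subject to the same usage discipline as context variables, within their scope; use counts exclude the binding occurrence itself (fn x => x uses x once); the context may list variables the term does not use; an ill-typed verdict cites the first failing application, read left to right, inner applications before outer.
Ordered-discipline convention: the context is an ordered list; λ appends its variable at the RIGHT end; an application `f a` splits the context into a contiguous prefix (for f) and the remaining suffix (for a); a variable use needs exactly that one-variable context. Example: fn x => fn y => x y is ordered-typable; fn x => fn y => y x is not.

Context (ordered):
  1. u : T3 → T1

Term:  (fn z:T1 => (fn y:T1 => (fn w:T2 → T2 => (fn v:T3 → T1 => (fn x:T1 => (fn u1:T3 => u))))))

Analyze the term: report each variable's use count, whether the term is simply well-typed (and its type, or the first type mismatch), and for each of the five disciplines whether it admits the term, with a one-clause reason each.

usage: u: 1×, z (λ-bound): 0×, y (λ-bound): 0×, w (λ-bound): 0×, v (λ-bound): 0×, x (λ-bound): 0×, u1 (λ-bound): 0×
use order (left to right): u
typing: well-typed — term : T1 → T1 → (T2 → T2) → (T3 → T1) → T1 → T3 → T3 → T1
ordered: ✗, needs weakening: z, y, w, v, x, u1 unused
linear: ✗, needs weakening: z, y, w, v, x, u1 unused
affine: ✓, none of u, z, y, w, v, x, u1 used more than once
relevant: ✗, needs weakening: z, y, w, v, x, u1 unused
unrestricted: ✓, typability at T1 → T1 → (T2 → T2) → (T3 → T1) → T1 → T3 → T3 → T1 is all that's needed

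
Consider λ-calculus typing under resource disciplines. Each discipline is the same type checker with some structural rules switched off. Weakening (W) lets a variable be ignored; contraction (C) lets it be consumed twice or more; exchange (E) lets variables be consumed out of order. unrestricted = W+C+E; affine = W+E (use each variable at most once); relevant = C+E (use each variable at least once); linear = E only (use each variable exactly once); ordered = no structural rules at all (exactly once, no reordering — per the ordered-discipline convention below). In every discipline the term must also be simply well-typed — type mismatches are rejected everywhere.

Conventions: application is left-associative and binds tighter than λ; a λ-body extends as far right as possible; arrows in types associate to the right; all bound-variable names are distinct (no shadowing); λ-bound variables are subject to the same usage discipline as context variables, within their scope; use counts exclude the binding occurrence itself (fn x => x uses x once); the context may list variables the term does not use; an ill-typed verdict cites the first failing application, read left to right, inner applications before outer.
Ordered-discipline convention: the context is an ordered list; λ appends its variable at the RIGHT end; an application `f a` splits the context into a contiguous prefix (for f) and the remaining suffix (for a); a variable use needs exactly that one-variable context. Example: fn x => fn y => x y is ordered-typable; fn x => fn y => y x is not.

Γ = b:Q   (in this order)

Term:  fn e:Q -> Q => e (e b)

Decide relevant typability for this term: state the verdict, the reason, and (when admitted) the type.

yes — none of b, e goes unused; term : (Q -> Q) -> Q
use counts: b: 1; e (bound): 2
order of uses: e, e, b
typing: well-typed at (Q -> Q) -> Q
all disciplines: ordered ✗, linear ✗, affine ✗, relevant ✓, unrestricted ✓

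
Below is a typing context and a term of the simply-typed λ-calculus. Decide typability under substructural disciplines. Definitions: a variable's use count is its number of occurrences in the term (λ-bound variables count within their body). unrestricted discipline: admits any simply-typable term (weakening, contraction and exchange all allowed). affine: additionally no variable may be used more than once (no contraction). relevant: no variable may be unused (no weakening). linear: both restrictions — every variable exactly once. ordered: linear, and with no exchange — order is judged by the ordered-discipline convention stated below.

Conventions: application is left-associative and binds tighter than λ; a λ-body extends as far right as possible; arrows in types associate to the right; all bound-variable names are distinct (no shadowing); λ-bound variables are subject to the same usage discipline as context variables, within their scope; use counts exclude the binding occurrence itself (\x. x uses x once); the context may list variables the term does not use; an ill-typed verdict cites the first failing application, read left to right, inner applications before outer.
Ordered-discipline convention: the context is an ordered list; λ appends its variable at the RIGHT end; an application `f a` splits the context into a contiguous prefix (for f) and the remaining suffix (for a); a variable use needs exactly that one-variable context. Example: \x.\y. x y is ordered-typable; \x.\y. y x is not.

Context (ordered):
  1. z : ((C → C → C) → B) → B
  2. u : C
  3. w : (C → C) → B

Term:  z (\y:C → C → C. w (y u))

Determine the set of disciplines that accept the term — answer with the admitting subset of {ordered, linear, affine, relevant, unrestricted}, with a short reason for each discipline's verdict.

accepted by: linear, affine, relevant, unrestricted
use counts: z: 1×; u: 1×; w: 1×; y (bound): 1×
order of uses: z, w, y, u
typing: well-typed at B
ordered: ✗, no contiguous prefix/suffix split fits z, w, y, u
linear: ✓, exactly-once usage across z, u, w, y
affine: ✓, none of z, u, w, y used more than once
relevant: ✓, none of z, u, w, y goes unused
unrestricted: ✓, typability at B is all that's needed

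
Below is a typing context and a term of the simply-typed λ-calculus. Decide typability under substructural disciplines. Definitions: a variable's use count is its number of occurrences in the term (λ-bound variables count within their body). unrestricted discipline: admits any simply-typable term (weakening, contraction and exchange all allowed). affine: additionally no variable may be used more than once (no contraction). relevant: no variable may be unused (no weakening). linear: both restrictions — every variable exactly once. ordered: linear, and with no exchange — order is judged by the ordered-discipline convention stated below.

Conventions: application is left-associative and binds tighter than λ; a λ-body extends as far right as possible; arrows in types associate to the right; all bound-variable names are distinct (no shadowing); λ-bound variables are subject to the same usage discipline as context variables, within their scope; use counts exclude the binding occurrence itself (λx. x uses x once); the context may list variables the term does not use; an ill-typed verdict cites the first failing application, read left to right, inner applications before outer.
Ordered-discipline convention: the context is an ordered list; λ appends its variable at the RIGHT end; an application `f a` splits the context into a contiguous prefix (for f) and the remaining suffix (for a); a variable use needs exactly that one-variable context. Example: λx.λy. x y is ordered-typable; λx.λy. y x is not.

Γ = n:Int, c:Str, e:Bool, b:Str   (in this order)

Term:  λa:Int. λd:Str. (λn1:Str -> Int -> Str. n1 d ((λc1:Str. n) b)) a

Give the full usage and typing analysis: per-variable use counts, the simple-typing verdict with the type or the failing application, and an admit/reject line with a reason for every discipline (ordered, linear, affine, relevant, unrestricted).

usage: n: 1×; c: 0×; e: 0×; b: 1×; a [bound]: 1×; d [bound]: 1×; n1 [bound]: 1×; c1 [bound]: 0×
uses in reading order: n1, d, n, b, a
typing: ill-typed: an application expects Str -> Int -> Str but receives Int
ordered ✗ (the type mismatch rejects it)
linear ✗ (not simply typable)
affine ✗ (fails simple typing)
relevant ✗ (a type mismatch blocks all five)
unrestricted ✗ (the type mismatch rejects it)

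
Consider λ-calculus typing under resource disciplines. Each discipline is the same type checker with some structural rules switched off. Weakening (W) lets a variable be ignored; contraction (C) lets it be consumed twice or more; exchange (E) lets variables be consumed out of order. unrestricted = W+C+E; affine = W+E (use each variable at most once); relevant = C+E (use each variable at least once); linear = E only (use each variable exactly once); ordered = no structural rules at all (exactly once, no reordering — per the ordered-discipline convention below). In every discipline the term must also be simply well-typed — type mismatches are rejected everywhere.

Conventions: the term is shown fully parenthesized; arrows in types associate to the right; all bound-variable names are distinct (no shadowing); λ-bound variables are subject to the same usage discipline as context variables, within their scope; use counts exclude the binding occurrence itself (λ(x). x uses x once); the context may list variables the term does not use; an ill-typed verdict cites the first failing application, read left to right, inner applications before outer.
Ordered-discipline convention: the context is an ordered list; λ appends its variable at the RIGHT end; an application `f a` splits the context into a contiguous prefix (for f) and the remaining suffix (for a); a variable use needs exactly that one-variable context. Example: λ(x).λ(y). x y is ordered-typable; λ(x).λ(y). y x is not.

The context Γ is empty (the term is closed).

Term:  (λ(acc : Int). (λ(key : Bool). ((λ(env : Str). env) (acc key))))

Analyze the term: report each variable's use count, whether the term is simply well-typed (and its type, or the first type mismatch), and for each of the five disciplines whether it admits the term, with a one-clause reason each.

counts: acc [bound] ×1; key [bound] ×1; env [bound] ×1
use order (left to right): env, acc, key
typing: ill-typed: applying a non-function (Int)
ordered: ✗ — a type mismatch blocks all five
linear: ✗ — the type mismatch rejects it
affine: ✗ — not simply typable
relevant: ✗ — fails simple typing
unrestricted: ✗ — a type mismatch blocks all five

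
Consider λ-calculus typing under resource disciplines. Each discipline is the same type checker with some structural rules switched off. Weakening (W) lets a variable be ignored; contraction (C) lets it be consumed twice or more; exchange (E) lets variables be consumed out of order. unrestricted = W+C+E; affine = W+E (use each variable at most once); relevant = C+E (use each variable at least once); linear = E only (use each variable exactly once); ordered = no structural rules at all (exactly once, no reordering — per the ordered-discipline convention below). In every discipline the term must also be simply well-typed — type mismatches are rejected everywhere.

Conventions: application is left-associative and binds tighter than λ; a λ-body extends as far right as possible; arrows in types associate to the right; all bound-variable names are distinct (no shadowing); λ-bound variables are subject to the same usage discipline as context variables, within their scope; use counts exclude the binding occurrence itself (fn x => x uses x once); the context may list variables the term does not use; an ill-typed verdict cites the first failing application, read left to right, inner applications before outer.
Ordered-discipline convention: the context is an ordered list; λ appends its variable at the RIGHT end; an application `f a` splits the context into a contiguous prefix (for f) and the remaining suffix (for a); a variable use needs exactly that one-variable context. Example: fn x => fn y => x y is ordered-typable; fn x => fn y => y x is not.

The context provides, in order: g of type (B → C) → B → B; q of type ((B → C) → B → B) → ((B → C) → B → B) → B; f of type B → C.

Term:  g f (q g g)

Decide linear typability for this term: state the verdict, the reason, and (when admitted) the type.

no — g ×3 used more than once (contraction)
use counts: g: 3×; q: 1×; f: 1×
order of uses: g, f, q, g, g
typing: well-typed at B
per-discipline verdicts: ordered ✗ · linear ✗ · affine ✗ · relevant ✓ · unrestricted ✓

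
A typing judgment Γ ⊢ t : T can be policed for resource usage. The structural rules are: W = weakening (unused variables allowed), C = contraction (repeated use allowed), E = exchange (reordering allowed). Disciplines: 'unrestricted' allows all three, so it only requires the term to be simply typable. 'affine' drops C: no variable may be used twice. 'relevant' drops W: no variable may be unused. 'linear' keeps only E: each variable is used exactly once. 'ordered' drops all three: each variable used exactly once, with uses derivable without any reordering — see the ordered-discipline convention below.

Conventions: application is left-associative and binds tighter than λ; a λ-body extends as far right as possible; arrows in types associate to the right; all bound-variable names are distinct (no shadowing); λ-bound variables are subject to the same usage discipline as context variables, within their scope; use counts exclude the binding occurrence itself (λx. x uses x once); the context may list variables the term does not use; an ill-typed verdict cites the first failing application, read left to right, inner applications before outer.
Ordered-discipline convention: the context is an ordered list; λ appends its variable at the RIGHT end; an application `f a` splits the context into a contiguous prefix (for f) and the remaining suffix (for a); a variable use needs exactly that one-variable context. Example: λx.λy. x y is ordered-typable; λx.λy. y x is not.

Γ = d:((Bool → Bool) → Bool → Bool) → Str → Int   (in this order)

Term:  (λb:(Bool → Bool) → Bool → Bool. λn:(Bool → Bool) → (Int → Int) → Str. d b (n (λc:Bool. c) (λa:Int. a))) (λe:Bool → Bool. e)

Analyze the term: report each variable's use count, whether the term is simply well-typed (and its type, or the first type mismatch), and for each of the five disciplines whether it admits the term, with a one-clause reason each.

usage: d: 1; b (λ-bound): 1; n (λ-bound): 1; c (λ-bound): 1; a (λ-bound): 1; e (λ-bound): 1
uses in reading order: d, b, n, c, a, e
typing: well-typed — term : ((Bool → Bool) → (Int → Int) → Str) → Int
ordered ✓ (single-use (d, b, n, c, a, e), ordered derivation ok)
linear ✓ (each of d, b, n, c, a, e used exactly once)
affine ✓ (no duplicate uses among d, b, n, c, a, e)
relevant ✓ (at least one use each (d, b, n, c, a, e))
unrestricted ✓ (well-typed at ((Bool → Bool) → (Int → Int) → Str) → Int; no restrictions here)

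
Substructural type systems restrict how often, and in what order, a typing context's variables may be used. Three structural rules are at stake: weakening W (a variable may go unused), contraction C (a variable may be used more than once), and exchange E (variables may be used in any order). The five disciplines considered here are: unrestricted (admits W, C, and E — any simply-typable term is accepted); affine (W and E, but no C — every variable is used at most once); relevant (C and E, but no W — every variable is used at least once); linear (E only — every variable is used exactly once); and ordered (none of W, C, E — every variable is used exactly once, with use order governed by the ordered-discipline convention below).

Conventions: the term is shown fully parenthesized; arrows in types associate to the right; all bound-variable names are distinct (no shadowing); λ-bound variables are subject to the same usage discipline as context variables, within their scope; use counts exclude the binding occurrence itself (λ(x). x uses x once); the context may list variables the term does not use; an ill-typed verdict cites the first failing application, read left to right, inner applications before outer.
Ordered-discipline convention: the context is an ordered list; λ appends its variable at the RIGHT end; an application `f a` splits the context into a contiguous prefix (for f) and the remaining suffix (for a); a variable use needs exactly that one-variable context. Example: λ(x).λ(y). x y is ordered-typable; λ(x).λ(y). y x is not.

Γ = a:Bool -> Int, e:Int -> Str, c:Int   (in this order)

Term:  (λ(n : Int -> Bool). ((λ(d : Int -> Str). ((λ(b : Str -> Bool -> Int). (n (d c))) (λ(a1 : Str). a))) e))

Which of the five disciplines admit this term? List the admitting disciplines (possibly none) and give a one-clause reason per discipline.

admitted by: none
counts: a ×1; e ×1; c ×1; n (bound) ×1; d (bound) ×1; b (bound) ×0; a1 (bound) ×0
left-to-right use order: n, d, c, a, e
typing: ill-typed: argument of type Str where Int is required
ordered: ✗ — the type mismatch rejects it
linear: ✗ — not simply typable
affine: ✗ — fails simple typing
relevant: ✗ — a type mismatch blocks all five
unrestricted: ✗ — the type mismatch rejects it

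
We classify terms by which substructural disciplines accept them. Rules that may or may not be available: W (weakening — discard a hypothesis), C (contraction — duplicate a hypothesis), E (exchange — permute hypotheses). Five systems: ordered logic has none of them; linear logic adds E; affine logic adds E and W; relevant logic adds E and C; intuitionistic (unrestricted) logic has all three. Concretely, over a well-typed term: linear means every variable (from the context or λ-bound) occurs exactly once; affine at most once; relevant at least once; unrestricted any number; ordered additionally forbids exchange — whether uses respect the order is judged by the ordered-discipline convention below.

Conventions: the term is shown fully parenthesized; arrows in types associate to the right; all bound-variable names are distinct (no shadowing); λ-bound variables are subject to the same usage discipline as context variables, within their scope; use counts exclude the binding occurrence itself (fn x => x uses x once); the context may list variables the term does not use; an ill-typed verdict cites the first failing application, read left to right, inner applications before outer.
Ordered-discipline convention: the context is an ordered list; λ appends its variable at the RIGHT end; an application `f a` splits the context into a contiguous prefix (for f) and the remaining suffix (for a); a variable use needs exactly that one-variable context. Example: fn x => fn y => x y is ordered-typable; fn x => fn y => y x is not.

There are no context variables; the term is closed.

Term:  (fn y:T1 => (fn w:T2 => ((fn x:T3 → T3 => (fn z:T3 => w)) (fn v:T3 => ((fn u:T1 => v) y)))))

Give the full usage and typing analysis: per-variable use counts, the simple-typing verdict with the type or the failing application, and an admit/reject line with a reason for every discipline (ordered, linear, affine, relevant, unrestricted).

use counts: y [bound]: 1×; w [bound]: 1×; x [bound]: 0×; z [bound]: 0×; v [bound]: 1×; u [bound]: 0×
left-to-right use order: w, v, y
typing: well-typed — term : T1 → T2 → T3 → T2
ordered: ✗ — x, z, u never used (weakening)
linear: ✗ — x, z, u never used (weakening)
affine: ✓ — y, w, x, z, v, u: no repeats, contraction unneeded
relevant: ✗ — x, z, u never used (weakening)
unrestricted: ✓ — well-typed at T1 → T2 → T3 → T2; no restrictions here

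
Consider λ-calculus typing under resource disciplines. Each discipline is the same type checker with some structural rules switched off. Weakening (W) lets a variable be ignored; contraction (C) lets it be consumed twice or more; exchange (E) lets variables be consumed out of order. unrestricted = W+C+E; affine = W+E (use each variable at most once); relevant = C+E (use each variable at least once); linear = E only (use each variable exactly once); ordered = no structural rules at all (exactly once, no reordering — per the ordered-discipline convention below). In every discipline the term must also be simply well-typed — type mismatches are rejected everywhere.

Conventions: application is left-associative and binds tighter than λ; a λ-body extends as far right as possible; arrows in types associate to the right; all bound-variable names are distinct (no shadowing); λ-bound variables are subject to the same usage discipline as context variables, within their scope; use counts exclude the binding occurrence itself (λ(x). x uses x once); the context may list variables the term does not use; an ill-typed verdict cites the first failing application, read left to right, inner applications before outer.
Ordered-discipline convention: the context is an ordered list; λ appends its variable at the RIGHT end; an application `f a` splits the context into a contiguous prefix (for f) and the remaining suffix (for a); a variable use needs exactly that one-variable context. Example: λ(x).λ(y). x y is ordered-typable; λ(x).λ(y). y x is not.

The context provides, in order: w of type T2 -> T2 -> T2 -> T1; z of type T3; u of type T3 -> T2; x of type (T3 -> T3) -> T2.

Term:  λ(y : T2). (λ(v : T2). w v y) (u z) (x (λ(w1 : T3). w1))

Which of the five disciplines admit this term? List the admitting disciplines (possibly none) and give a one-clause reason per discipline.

admitted by: linear, affine, relevant, unrestricted
variable uses: w: 1×, z: 1×, u: 1×, x: 1×, y (bound): 1×, v (bound): 1×, w1 (bound): 1×
use order (left to right): w, v, y, u, z, x, w1
typing: well-typed at T2 -> T1
ordered: ✗, use order w, v, y, u, z, x, w1 needs exchange
linear: ✓, w, z, u, x, y, v, w1: one use apiece
affine: ✓, no duplicate uses among w, z, u, x, y, v, w1
relevant: ✓, at least one use each (w, z, u, x, y, v, w1)
unrestricted: ✓, simply typable at T2 -> T1; W, C, E all held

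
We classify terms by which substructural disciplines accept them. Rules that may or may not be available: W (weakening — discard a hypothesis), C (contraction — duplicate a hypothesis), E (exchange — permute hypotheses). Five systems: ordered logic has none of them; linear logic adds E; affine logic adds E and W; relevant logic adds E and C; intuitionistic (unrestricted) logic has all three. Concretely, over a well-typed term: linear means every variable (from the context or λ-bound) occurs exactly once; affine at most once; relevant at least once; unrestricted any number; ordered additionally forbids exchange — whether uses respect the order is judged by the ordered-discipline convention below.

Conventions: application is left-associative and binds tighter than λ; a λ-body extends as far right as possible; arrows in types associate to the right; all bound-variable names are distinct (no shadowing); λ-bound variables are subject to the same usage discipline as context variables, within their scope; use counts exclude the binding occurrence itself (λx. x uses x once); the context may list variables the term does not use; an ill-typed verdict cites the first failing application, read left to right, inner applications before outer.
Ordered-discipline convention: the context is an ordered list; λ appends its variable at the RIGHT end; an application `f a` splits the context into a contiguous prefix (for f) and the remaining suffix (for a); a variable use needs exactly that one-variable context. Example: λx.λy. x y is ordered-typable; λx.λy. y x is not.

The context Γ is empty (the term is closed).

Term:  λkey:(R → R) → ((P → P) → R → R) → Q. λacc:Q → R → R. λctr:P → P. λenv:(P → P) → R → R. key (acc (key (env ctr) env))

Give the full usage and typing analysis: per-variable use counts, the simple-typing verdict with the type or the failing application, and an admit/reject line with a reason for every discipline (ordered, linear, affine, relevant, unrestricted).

use counts: key (λ-bound)=2, acc (λ-bound)=1, ctr (λ-bound)=1, env (λ-bound)=2
uses in reading order: key, acc, key, env, ctr, env
typing: well-typed — term : ((R → R) → ((P → P) → R → R) → Q) → (Q → R → R) → (P → P) → ((P → P) → R → R) → ((P → P) → R → R) → Q
ordered: ✗ — key ×2, env ×2 used more than once (contraction)
linear: ✗ — key ×2, env ×2 used more than once (contraction)
affine: ✗ — key ×2, env ×2 used more than once (contraction)
relevant: ✓ — key, acc, ctr, env: all used, weakening unneeded
unrestricted: ✓ — simply typable at ((R → R) → ((P → P) → R → R) → Q) → (Q → R → R) → (P → P) → ((P → P) → R → R) → ((P → P) → R → R) → Q; W, C, E all held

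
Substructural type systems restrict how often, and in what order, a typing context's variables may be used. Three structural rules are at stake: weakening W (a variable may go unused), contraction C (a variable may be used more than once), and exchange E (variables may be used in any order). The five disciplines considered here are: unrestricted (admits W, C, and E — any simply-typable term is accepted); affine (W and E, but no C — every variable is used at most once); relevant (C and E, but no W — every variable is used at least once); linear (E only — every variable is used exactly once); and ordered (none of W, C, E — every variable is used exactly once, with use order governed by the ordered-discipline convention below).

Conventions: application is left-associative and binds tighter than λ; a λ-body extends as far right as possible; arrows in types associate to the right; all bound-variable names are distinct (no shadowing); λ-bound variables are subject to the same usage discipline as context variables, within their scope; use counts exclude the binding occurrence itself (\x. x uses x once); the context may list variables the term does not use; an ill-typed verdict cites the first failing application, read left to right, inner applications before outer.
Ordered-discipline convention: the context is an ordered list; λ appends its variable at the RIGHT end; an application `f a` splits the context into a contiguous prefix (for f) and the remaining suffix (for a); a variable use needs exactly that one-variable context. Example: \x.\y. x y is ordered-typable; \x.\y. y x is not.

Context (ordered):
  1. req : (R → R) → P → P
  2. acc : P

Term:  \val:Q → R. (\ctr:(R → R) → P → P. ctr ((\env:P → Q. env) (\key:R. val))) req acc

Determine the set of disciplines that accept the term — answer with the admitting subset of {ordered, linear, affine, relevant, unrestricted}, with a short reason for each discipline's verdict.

admitted by: none
variable uses: req=1; acc=1; val (λ-bound)=1; ctr (λ-bound)=1; env (λ-bound)=1; key (λ-bound)=0
order of uses: ctr, env, val, req, acc
typing: ill-typed: argument of type R → Q → R where P → Q is required
ordered: ✗, not simply typable
linear: ✗, fails simple typing
affine: ✗, a type mismatch blocks all five
relevant: ✗, the type mismatch rejects it
unrestricted: ✗, not simply typable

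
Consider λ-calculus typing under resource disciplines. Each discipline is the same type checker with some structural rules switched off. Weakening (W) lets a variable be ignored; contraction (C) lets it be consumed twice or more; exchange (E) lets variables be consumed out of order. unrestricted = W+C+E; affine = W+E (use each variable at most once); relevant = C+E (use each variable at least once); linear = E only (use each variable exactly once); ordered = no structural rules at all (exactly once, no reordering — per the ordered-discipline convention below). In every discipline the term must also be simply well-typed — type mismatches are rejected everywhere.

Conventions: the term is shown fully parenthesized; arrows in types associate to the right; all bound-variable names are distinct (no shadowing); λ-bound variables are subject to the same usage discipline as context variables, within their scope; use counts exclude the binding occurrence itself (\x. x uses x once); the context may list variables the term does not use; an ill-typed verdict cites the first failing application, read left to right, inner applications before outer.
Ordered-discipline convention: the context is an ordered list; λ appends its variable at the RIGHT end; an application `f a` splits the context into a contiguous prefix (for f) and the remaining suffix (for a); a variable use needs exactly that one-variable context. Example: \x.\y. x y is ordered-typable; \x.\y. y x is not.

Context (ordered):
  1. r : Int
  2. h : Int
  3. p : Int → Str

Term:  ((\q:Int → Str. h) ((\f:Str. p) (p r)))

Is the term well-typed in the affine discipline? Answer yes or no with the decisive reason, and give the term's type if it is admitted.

no — p ×2 used more than once (contraction)
counts: r: 1; h: 1; p: 2; q (bound): 0; f (bound): 0
uses in reading order: h, p, p, r
typing: well-typed — term : Int
summary: ordered ✗ | linear ✗ | affine ✗ | relevant ✗ | unrestricted ✓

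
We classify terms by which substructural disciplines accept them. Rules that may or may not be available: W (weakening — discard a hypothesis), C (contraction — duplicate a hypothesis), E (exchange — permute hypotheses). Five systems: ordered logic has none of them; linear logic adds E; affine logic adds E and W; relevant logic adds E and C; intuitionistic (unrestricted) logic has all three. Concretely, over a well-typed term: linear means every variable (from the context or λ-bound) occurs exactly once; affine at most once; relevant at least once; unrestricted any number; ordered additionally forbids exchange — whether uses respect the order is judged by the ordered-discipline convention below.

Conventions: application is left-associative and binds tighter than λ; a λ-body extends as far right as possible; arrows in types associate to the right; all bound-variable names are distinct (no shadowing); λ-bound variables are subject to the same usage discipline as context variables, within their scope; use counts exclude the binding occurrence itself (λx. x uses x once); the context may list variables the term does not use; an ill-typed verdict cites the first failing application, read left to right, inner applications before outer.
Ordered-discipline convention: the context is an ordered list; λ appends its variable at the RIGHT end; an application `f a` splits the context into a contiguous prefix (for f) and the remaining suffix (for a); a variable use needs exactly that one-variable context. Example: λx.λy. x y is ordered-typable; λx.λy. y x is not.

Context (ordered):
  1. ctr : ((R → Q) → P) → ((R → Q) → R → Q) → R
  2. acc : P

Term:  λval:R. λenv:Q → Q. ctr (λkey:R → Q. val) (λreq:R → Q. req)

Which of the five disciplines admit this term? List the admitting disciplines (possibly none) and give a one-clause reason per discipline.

admitted by: none
usage: ctr ×1, acc ×0, val [bound] ×1, env [bound] ×0, key [bound] ×0, req [bound] ×1
order of uses: ctr, val, req
typing: ill-typed: an application expects (R → Q) → P but receives (R → Q) → R
ordered ✗ (not simply typable)
linear ✗ (fails simple typing)
affine ✗ (a type mismatch blocks all five)
relevant ✗ (the type mismatch rejects it)
unrestricted ✗ (not simply typable)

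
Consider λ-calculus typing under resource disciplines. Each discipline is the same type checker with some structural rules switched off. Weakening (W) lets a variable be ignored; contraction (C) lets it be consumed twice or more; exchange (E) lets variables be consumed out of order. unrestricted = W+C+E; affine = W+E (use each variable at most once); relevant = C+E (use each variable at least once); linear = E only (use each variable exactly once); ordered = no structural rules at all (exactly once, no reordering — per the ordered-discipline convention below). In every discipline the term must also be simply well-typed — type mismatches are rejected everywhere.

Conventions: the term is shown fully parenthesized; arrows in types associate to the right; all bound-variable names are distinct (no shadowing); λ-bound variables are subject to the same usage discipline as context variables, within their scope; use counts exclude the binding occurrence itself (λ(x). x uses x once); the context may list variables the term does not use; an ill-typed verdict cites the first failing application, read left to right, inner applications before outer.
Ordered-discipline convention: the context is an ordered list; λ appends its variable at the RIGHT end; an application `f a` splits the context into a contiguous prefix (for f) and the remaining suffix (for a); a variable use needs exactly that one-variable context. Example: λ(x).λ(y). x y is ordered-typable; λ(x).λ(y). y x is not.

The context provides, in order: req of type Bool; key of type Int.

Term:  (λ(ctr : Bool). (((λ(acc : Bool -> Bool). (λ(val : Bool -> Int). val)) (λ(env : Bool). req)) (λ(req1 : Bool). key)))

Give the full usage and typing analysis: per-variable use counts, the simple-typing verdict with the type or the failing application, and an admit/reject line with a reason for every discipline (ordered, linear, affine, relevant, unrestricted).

usage: req ×1; key ×1; ctr [bound] ×0; acc [bound] ×0; val [bound] ×1; env [bound] ×0; req1 [bound] ×0
left-to-right use order: val, req, key
typing: well-typed — term : Bool -> Bool -> Int
ordered ✗ (needs weakening: ctr, acc, env, req1 unused)
linear ✗ (needs weakening: ctr, acc, env, req1 unused)
affine ✓ (req, key, ctr, acc, val, env, req1: no repeats, contraction unneeded)
relevant ✗ (needs weakening: ctr, acc, env, req1 unused)
unrestricted ✓ (typability at Bool -> Bool -> Int is all that's needed)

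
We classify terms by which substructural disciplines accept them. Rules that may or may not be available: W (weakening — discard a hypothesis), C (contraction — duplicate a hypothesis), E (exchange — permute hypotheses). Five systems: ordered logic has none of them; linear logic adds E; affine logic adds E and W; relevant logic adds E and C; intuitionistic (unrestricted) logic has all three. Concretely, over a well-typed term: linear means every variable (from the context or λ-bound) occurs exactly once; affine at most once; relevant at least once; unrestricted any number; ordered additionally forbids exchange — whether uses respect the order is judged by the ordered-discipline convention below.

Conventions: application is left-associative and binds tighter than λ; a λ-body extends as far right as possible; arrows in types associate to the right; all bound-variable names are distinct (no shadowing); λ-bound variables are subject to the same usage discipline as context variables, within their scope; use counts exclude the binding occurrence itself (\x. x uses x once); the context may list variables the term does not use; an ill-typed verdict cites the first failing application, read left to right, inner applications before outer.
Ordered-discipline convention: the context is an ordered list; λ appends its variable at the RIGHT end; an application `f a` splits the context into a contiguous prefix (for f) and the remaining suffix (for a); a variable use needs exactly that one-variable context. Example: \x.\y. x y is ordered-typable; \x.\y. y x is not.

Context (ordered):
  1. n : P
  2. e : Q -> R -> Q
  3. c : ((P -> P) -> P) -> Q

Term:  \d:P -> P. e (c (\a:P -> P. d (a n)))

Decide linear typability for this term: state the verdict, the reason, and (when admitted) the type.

yes — n, e, c, d, a: one use apiece; term : (P -> P) -> R -> Q
usage: n ×1; e ×1; c ×1; d [bound] ×1; a [bound] ×1
use order (left to right): e, c, d, a, n
typing: the term checks, with type (P -> P) -> R -> Q
all disciplines: ordered ✗, linear ✓, affine ✓, relevant ✓, unrestricted ✓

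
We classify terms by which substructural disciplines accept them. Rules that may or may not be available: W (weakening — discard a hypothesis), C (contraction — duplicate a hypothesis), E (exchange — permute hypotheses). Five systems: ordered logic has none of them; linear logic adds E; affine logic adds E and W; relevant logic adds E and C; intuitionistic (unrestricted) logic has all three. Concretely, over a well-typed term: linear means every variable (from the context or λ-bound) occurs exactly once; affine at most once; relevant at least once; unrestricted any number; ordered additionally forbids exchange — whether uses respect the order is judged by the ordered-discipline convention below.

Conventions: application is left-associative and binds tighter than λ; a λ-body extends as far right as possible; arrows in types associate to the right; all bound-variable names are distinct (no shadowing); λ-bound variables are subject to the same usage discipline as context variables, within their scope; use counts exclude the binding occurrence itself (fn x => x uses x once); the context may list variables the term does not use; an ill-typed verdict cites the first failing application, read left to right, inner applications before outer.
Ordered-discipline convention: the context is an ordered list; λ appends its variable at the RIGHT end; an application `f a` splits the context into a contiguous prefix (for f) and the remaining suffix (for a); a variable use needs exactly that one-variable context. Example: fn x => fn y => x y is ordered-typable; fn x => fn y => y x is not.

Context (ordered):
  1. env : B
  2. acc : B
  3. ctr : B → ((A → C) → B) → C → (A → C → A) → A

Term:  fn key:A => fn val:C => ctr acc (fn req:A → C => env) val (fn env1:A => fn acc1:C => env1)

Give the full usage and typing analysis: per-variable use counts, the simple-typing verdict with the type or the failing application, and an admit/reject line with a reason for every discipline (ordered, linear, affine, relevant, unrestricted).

counts: env ×1, acc ×1, ctr ×1, key (λ-bound) ×0, val (λ-bound) ×1, req (λ-bound) ×0, env1 (λ-bound) ×1, acc1 (λ-bound) ×0
left-to-right use order: ctr, acc, env, val, env1
typing: well-typed — term : A → C → A
ordered: ✗, key, req, acc1 never used (weakening)
linear: ✗, key, req, acc1 never used (weakening)
affine: ✓, none of env, acc, ctr, key, val, req, env1, acc1 used more than once
relevant: ✗, key, req, acc1 never used (weakening)
unrestricted: ✓, type-checks (A → C → A) and nothing is barred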